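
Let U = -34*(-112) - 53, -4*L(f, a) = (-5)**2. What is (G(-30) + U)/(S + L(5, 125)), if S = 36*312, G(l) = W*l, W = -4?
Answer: 15500/44903 ≈ 0.34519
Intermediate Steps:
L(f, a) = -25/4 (L(f, a) = -1/4*(-5)**2 = -1/4*25 = -25/4)
U = 3755 (U = 3808 - 53 = 3755)
G(l) = -4*l
S = 11232
(G(-30) + U)/(S + L(5, 125)) = (-4*(-30) + 3755)/(11232 - 25/4) = (120 + 3755)/(44903/4) = 3875*(4/44903) = 15500/44903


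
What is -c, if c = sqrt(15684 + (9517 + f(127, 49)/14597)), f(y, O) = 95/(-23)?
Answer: -2*sqrt(710134588326779)/335731 ≈ -158.75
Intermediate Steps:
f(y, O) = -95/23 (f(y, O) = 95*(-1/23) = -95/23)
c = 2*sqrt(710134588326779)/335731 (c = sqrt(15684 + (9517 - 95/23/14597)) = sqrt(15684 + (9517 - 95/23*1/14597)) = sqrt(15684 + (9517 - 95/335731)) = sqrt(15684 + 3195151832/335731) = sqrt(8460756836/335731) = 2*sqrt(710134588326779)/335731 ≈ 158.75)
-c = -2*sqrt(710134588326779)/335731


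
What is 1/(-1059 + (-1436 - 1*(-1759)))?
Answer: -1/736 ≈ -0.0013587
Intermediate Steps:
1/(-1059 + (-1436 - 1*(-1759))) = 1/(-1059 + (-1436 + 1759)) = 1/(-1059 + 323) = 1/(-736) = -1/736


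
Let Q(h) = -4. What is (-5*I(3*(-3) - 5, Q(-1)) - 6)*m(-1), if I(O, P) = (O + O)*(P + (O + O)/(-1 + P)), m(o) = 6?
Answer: 1308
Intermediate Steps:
I(O, P) = 2*O*(P + 2*O/(-1 + P)) (I(O, P) = (2*O)*(P + (2*O)/(-1 + P)) = (2*O)*(P + 2*O/(-1 + P)) = 2*O*(P + 2*O/(-1 + P)))
(-5*I(3*(-3) - 5, Q(-1)) - 6)*m(-1) = (-10*(3*(-3) - 5)*((-4)² - 1*(-4) + 2*(3*(-3) - 5))/(-1 - 4) - 6)*6 = (-10*(-9 - 5)*(16 + 4 + 2*(-9 - 5))/(-5) - 6)*6 = (-10*(-14)*(-1)*(16 + 4 + 2*(-14))/5 - 6)*6 = (-10*(-14)*(-1)*(16 + 4 - 28)/5 - 6)*6 = (-10*(-14)*(-1)*(-8)/5 - 6)*6 = (-5*(-224/5) - 6)*6 = (224 - 6)*6 = 218*6 = 1308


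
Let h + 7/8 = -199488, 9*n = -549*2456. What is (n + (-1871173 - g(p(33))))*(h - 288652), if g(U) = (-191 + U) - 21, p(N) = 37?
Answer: 3945767656689/4 ≈ 9.8644e+11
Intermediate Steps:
n = -149816 (n = (-549*2456)/9 = (⅑)*(-1348344) = -149816)
h = -1595911/8 (h = -7/8 - 199488 = -1595911/8 ≈ -1.9949e+5)
g(U) = -212 + U
(n + (-1871173 - g(p(33))))*(h - 288652) = (-149816 + (-1871173 - (-212 + 37)))*(-1595911/8 - 288652) = (-149816 + (-1871173 - 1*(-175)))*(-3905127/8) = (-149816 + (-1871173 + 175))*(-3905127/8) = (-149816 - 1870998)*(-3905127/8) = -2020814*(-3905127/8) = 3945767656689/4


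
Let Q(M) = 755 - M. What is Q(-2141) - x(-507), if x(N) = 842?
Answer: 2054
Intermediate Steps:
Q(-2141) - x(-507) = (755 - 1*(-2141)) - 1*842 = (755 + 2141) - 842 = 2896 - 842 = 2054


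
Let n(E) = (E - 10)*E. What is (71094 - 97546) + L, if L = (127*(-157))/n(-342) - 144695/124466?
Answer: -198184564194571/7491857472 ≈ -26453.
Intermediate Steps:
n(E) = E*(-10 + E) (n(E) = (-10 + E)*E = E*(-10 + E))
L = -9950345227/7491857472 (L = (127*(-157))/((-342*(-10 - 342))) - 144695/124466 = -19939/((-342*(-352))) - 144695*1/124466 = -19939/120384 - 144695/124466 = -9950345227/7491857472 ≈ -1.3282)
(71094 - 97546) + L = (71094 - 97546) - 9950345227/7491857472 = -26452 - 9950345227/7491857472 = -198184564194571/7491857472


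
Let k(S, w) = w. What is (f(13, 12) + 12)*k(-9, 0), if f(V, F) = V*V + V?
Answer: 0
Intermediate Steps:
f(V, F) = V + V**2 (f(V, F) = V**2 + V = V + V**2)
(f(13, 12) + 12)*k(-9, 0) = (13*(1 + 13) + 12)*0 = (13*14 + 12)*0 = (182 + 12)*0 = 194*0 = 0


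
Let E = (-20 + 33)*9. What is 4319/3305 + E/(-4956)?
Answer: 7006093/5459860 ≈ 1.2832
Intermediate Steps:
E = 117 (E = 13*9 = 117)
4319/3305 + E/(-4956) = 4319/3305 + 117/(-4956) = 4319*(1/3305) + 117*(-1/4956) = 4319/3305 - 39/1652 = 7006093/5459860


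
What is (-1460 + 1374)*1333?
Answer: -114638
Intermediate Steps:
(-1460 + 1374)*1333 = -86*1333 = -114638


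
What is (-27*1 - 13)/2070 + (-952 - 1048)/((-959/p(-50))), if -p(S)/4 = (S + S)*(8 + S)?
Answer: -993600548/28359 ≈ -35037.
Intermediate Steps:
p(S) = -8*S*(8 + S) (p(S) = -4*(S + S)*(8 + S) = -4*2*S*(8 + S) = -8*S*(8 + S))
(-27*1 - 13)/2070 + (-952 - 1048)/((-959/p(-50))) = (-27*1 - 13)/2070 + (-952 - 1048)/((-959*1/(400*(8 - 50)))) = (-27 - 13)*(1/2070) - 2000/((-959/((-8*(-50)*(-42))))) = -40*1/2070 - 2000/((-959/(-16800))) = -4/207 - 2000/((-959*(-1/16800))) = -4/207 - 2000/137/2400 = -4/207 - 2000*2400/137 = -4/207 - 4800000/137 = -993600548/28359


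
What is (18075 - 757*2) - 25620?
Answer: -9059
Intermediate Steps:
(18075 - 757*2) - 25620 = (18075 - 1514) - 25620 = 16561 - 25620 = -9059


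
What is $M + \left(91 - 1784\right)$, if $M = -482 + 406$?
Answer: $-1769$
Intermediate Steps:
$M = -76$
$M + \left(91 - 1784\right) = -76 + \left(91 - 1784\right) = -76 - 1693 = -1769$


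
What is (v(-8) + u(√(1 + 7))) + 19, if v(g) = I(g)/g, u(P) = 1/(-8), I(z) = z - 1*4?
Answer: 163/8 ≈ 20.375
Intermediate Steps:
I(z) = -4 + z (I(z) = z - 4 = -4 + z)
u(P) = -⅛
v(g) = (-4 + g)/g
(v(-8) + u(√(1 + 7))) + 19 = ((-4 - 8)/(-8) - ⅛) + 19 = (-⅛*(-12) - ⅛) + 19 = (3/2 - ⅛) + 19 = 11/8 + 19 = 163/8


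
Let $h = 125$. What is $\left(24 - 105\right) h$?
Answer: $-10125$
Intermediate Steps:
$\left(24 - 105\right) h = \left(24 - 105\right) 125 = \left(-81\right) 125 = -10125$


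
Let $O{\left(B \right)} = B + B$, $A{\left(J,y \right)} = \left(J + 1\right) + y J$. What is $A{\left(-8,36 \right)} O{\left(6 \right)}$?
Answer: $-3540$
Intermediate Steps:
$A{\left(J,y \right)} = 1 + J + J y$ ($A{\left(J,y \right)} = \left(1 + J\right) + J y = 1 + J + J y$)
$O{\left(B \right)} = 2 B$
$A{\left(-8,36 \right)} O{\left(6 \right)} = \left(1 - 8 - 288\right) 2 \cdot 6 = \left(1 - 8 - 288\right) 12 = \left(-295\right) 12 = -3540$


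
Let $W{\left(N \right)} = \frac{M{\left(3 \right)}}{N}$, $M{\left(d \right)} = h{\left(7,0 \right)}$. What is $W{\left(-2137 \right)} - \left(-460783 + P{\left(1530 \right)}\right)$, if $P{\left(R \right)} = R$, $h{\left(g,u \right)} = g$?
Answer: $\frac{981423654}{2137} \approx 4.5925 \cdot 10^{5}$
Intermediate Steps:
$M{\left(d \right)} = 7$
$W{\left(N \right)} = \frac{7}{N}$
$W{\left(-2137 \right)} - \left(-460783 + P{\left(1530 \right)}\right) = \frac{7}{-2137} - \left(-460783 + 1530\right) = 7 \left(- \frac{1}{2137}\right) - -459253 = - \frac{7}{2137} + 459253 = \frac{981423654}{2137}$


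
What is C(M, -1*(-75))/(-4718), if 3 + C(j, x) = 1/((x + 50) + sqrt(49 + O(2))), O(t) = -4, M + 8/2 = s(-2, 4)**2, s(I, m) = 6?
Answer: 9323/14701288 + 3*sqrt(5)/73506440 ≈ 0.00063425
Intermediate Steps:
M = 32 (M = -4 + 6**2 = -4 + 36 = 32)
C(j, x) = -3 + 1/(50 + x + 3*sqrt(5)) (C(j, x) = -3 + 1/((x + 50) + sqrt(49 - 4)) = -3 + 1/((50 + x) + sqrt(45)) = -3 + 1/((50 + x) + 3*sqrt(5)) = -3 + 1/(50 + x + 3*sqrt(5)))
C(M, -1*(-75))/(-4718) = ((-149 - 9*sqrt(5) - (-3)*(-75))/(50 - 1*(-75) + 3*sqrt(5)))/(-4718) = ((-149 - 9*sqrt(5) - 3*75)/(50 + 75 + 3*sqrt(5)))*(-1/4718) = ((-149 - 9*sqrt(5) - 225)/(125 + 3*sqrt(5)))*(-1/4718) = ((-374 - 9*sqrt(5))/(125 + 3*sqrt(5)))*(-1/4718) = -(-374 - 9*sqrt(5))/(4718*(125 + 3*sqrt(5)))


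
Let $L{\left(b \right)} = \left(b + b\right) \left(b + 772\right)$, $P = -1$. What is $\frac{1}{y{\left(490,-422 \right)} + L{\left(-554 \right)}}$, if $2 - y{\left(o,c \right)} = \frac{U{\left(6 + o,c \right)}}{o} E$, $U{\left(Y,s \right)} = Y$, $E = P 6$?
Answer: $- \frac{245}{59176302} \approx -4.1402 \cdot 10^{-6}$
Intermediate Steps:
$L{\left(b \right)} = 2 b \left(772 + b\right)$
$E = -6$ ($E = \left(-1\right) 6 = -6$)
$y{\left(o,c \right)} = 2 + \frac{6 \left(6 + o\right)}{o}$ ($y{\left(o,c \right)} = 2 - \frac{6 + o}{o} \left(-6\right) = 2 - - \frac{6 \left(6 + o\right)}{o} = 2 + \frac{6 \left(6 + o\right)}{o}$)
$\frac{1}{y{\left(490,-422 \right)} + L{\left(-554 \right)}} = \frac{1}{\left(8 + \frac{36}{490}\right) + 2 \left(-554\right) \left(772 - 554\right)} = \frac{1}{\left(8 + 36 \cdot \frac{1}{490}\right) + 2 \left(-554\right) 218} = \frac{1}{\left(8 + \frac{18}{245}\right) - 241544} = \frac{1}{\frac{1978}{245} - 241544} = \frac{1}{- \frac{59176302}{245}} = - \frac{245}{59176302}$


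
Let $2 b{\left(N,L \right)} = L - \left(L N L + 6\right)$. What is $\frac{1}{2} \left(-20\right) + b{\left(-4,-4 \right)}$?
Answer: $17$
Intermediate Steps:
$b{\left(N,L \right)} = -3 + \frac{L}{2} - \frac{N L^{2}}{2}$ ($b{\left(N,L \right)} = \frac{L - \left(L N L + 6\right)}{2} = \frac{L - \left(N L^{2} + 6\right)}{2} = \frac{L - \left(6 + N L^{2}\right)}{2} = \frac{-6 + L - N L^{2}}{2} = -3 + \frac{L}{2} - \frac{N L^{2}}{2}$)
$\frac{1}{2} \left(-20\right) + b{\left(-4,-4 \right)} = \frac{1}{2} \left(-20\right) - \left(5 - 32\right) = -10 - -27 = -10 + 27 = 17$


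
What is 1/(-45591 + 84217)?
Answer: 1/38626 ≈ 2.5889e-5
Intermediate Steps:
1/(-45591 + 84217) = 1/38626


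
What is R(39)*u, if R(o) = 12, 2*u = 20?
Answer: 120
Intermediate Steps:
u = 10 (u = (1/2)*20 = 10)
R(39)*u = 12*10 = 120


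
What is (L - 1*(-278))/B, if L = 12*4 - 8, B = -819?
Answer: -106/273 ≈ -0.38828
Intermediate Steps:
L = 40 (L = 48 - 8 = 40)
(L - 1*(-278))/B = (40 - 1*(-278))/(-819) = (40 + 278)*(-1/819) = 318*(-1/819) = -106/273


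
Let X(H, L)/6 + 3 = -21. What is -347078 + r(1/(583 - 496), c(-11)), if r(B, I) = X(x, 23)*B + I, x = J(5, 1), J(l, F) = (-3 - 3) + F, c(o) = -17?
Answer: -10065803/29 ≈ -3.4710e+5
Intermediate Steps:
J(l, F) = -6 + F
x = -5 (x = -6 + 1 = -5)
X(H, L) = -144 (X(H, L) = -18 + 6*(-21) = -18 - 126 = -144)
r(B, I) = I - 144*B (r(B, I) = -144*B + I = I - 144*B)
-347078 + r(1/(583 - 496), c(-11)) = -347078 + (-17 - 144/(583 - 496)) = -347078 + (-17 - 144/87) = -347078 + (-17 - 144*1/87) = -347078 + (-17 - 48/29) = -347078 - 541/29 = -10065803/29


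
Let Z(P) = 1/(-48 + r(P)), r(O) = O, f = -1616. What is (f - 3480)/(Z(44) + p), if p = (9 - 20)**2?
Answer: -2912/69 ≈ -42.203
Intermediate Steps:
p = 121 (p = (-11)**2 = 121)
Z(P) = 1/(-48 + P)
(f - 3480)/(Z(44) + p) = (-1616 - 3480)/(1/(-48 + 44) + 121) = -5096/(1/(-4) + 121) = -5096/(-1/4 + 121) = -5096/483/4 = -5096*4/483 = -2912/69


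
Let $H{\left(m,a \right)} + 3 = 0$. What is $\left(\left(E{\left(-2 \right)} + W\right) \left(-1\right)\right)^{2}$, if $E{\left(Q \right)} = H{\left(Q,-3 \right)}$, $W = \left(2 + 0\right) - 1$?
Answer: $4$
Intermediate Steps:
$H{\left(m,a \right)} = -3$ ($H{\left(m,a \right)} = -3 + 0 = -3$)
$W = 1$ ($W = 2 - 1 = 1$)
$E{\left(Q \right)} = -3$
$\left(\left(E{\left(-2 \right)} + W\right) \left(-1\right)\right)^{2} = \left(\left(-3 + 1\right) \left(-1\right)\right)^{2} = \left(\left(-2\right) \left(-1\right)\right)^{2} = 2^{2} = 4$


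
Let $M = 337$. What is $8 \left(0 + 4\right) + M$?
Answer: $369$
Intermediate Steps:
$8 \left(0 + 4\right) + M = 8 \left(0 + 4\right) + 337 = 8 \cdot 4 + 337 = 32 + 337 = 369$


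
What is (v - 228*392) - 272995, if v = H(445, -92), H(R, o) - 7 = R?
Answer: -361919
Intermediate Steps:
H(R, o) = 7 + R
v = 452 (v = 7 + 445 = 452)
(v - 228*392) - 272995 = (452 - 228*392) - 272995 = (452 - 89376) - 272995 = -88924 - 272995 = -361919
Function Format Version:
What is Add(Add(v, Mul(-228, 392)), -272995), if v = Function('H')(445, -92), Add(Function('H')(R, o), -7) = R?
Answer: -361919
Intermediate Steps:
Function('H')(R, o) = Add(7, R)
v = 452 (v = Add(7, 445) = 452)
Add(Add(v, Mul(-228, 392)), -272995) = Add(Add(452, Mul(-228, 392)), -272995) = Add(Add(452, -89376), -272995) = Add(-88924, -272995) = -361919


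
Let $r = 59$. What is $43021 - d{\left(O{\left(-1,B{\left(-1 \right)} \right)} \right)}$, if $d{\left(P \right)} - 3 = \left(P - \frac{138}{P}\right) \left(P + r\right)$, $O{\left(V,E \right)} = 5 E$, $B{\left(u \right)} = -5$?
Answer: $\frac{1092008}{25} \approx 43680.0$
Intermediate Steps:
$d{\left(P \right)} = 3 + \left(59 + P\right) \left(P - \frac{138}{P}\right)$ ($d{\left(P \right)} = 3 + \left(P - \frac{138}{P}\right) \left(P + 59\right) = 3 + \left(P - \frac{138}{P}\right) \left(59 + P\right) = 3 + \left(59 + P\right) \left(P - \frac{138}{P}\right)$)
$43021 - d{\left(O{\left(-1,B{\left(-1 \right)} \right)} \right)} = 43021 - \left(-135 + \left(5 \left(-5\right)\right)^{2} - \frac{8142}{5 \left(-5\right)} + 59 \cdot 5 \left(-5\right)\right) = 43021 - \left(-135 + \left(-25\right)^{2} - \frac{8142}{-25} + 59 \left(-25\right)\right) = 43021 - \left(-135 + 625 - - \frac{8142}{25} - 1475\right) = 43021 - \left(-135 + 625 + \frac{8142}{25} - 1475\right) = 43021 - - \frac{16483}{25} = 43021 + \frac{16483}{25} = \frac{1092008}{25}$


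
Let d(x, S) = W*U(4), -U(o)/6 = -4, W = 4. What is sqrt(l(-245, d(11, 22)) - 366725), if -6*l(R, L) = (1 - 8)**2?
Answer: I*sqrt(13202394)/6 ≈ 605.58*I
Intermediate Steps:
U(o) = 24 (U(o) = -6*(-4) = 24)
d(x, S) = 96 (d(x, S) = 4*24 = 96)
l(R, L) = -49/6 (l(R, L) = -(1 - 8)**2/6 = -1/6*(-7)**2 = -1/6*49 = -49/6)
sqrt(l(-245, d(11, 22)) - 366725) = sqrt(-49/6 - 366725) = sqrt(-2200399/6) = I*sqrt(13202394)/6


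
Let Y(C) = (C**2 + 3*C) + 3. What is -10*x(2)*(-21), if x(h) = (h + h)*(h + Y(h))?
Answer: 12600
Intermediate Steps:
Y(C) = 3 + C**2 + 3*C
x(h) = 2*h*(3 + h**2 + 4*h) (x(h) = (h + h)*(h + (3 + h**2 + 3*h)) = (2*h)*(3 + h**2 + 4*h) = 2*h*(3 + h**2 + 4*h))
-10*x(2)*(-21) = -10*2*2*(3 + 2**2 + 4*2)*(-21) = -10*2*2*(3 + 4 + 8)*(-21) = -10*2*2*15*(-21) = -10*60*(-21) = -600*(-21) = 12600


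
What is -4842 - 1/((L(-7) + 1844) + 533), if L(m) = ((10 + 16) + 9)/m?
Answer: -11485225/2372 ≈ -4842.0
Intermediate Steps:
L(m) = 35/m (L(m) = (26 + 9)/m = 35/m)
-4842 - 1/((L(-7) + 1844) + 533) = -4842 - 1/((35/(-7) + 1844) + 533) = -4842 - 1/((35*(-⅐) + 1844) + 533) = -4842 - 1/((-5 + 1844) + 533) = -4842 - 1/(1839 + 533) = -4842 - 1/2372 = -11485225/2372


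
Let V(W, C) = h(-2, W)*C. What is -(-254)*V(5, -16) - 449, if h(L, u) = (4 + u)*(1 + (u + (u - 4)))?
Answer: -256481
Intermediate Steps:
h(L, u) = (-3 + 2*u)*(4 + u) (h(L, u) = (4 + u)*(1 + (u + (-4 + u))) = (4 + u)*(1 + (-4 + 2*u)) = (4 + u)*(-3 + 2*u) = (-3 + 2*u)*(4 + u))
V(W, C) = C*(-12 + 2*W² + 5*W) (V(W, C) = (-12 + 2*W² + 5*W)*C = C*(-12 + 2*W² + 5*W))
-(-254)*V(5, -16) - 449 = -(-254)*(-16*(-12 + 2*5² + 5*5)) - 449 = -(-254)*(-16*(-12 + 2*25 + 25)) - 449 = -(-254)*(-16*(-12 + 50 + 25)) - 449 = -(-254)*(-16*63) - 449 = -(-254)*(-1008) - 449 = -254*1008 - 449 = -256032 - 449 = -256481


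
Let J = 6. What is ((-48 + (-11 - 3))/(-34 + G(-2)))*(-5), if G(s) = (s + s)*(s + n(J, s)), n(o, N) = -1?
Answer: -155/11 ≈ -14.091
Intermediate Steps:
G(s) = 2*s*(-1 + s) (G(s) = (s + s)*(s - 1) = (2*s)*(-1 + s) = 2*s*(-1 + s))
((-48 + (-11 - 3))/(-34 + G(-2)))*(-5) = ((-48 + (-11 - 3))/(-34 + 2*(-2)*(-1 - 2)))*(-5) = ((-48 - 14)/(-34 + 2*(-2)*(-3)))*(-5) = -62/(-34 + 12)*(-5) = -62/(-22)*(-5) = -62*(-1/22)*(-5) = (31/11)*(-5) = -155/11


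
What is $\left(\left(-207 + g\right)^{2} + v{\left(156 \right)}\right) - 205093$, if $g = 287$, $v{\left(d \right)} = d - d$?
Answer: $-198693$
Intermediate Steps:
$v{\left(d \right)} = 0$
$\left(\left(-207 + g\right)^{2} + v{\left(156 \right)}\right) - 205093 = \left(\left(-207 + 287\right)^{2} + 0\right) - 205093 = \left(80^{2} + 0\right) - 205093 = \left(6400 + 0\right) - 205093 = 6400 - 205093 = -198693$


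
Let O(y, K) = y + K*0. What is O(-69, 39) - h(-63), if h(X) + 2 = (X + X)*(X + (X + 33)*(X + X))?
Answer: 468275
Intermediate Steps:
O(y, K) = y (O(y, K) = y + 0 = y)
h(X) = -2 + 2*X*(X + 2*X*(33 + X)) (h(X) = -2 + (X + X)*(X + (X + 33)*(X + X)) = -2 + (2*X)*(X + (33 + X)*(2*X)) = -2 + (2*X)*(X + 2*X*(33 + X)) = -2 + 2*X*(X + 2*X*(33 + X)))
O(-69, 39) - h(-63) = -69 - (-2 + 4*(-63)³ + 134*(-63)²) = -69 - (-2 + 4*(-250047) + 134*3969) = -69 - (-2 - 1000188 + 531846) = -69 - 1*(-468344) = -69 + 468344 = 468275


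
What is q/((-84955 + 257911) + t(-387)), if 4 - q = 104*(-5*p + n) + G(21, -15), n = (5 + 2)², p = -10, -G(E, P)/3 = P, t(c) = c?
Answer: -10337/172569 ≈ -0.059901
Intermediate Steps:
G(E, P) = -3*P
n = 49 (n = 7² = 49)
q = -10337 (q = 4 - (104*(-5*(-10) + 49) - 3*(-15)) = 4 - (104*(50 + 49) + 45) = 4 - (104*99 + 45) = 4 - (10296 + 45) = 4 - 1*10341 = 4 - 10341 = -10337)
q/((-84955 + 257911) + t(-387)) = -10337/((-84955 + 257911) - 387) = -10337/(172956 - 387) = -10337/172569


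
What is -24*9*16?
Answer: -3456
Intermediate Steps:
-24*9*16 = -216*16 = -3456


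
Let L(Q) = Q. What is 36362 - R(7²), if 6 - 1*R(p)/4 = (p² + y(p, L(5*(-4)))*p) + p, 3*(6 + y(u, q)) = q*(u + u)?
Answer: -249274/3 ≈ -83091.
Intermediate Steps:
y(u, q) = -6 + 2*q*u/3 (y(u, q) = -6 + (q*(u + u))/3 = -6 + (q*(2*u))/3 = -6 + (2*q*u)/3 = -6 + 2*q*u/3)
R(p) = 24 - 4*p - 4*p² - 4*p*(-6 - 40*p/3) (R(p) = 24 - 4*((p² + (-6 + 2*(5*(-4))*p/3)*p) + p) = 24 - 4*((p² + (-6 + (⅔)*(-20)*p)*p) + p) = 24 - 4*((p² + (-6 - 40*p/3)*p) + p) = 24 - 4*((p² + p*(-6 - 40*p/3)) + p) = 24 - 4*(p + p² + p*(-6 - 40*p/3)) = 24 + (-4*p - 4*p² - 4*p*(-6 - 40*p/3)) = 24 - 4*p - 4*p² - 4*p*(-6 - 40*p/3))
36362 - R(7²) = 36362 - (24 + 20*7² + 148*(7²)²/3) = 36362 - (24 + 20*49 + (148/3)*49²) = 36362 - (24 + 980 + (148/3)*2401) = 36362 - (24 + 980 + 355348/3) = 36362 - 1*358360/3 = 36362 - 358360/3 = -249274/3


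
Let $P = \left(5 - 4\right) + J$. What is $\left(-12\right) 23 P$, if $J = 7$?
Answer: $-2208$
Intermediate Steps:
$P = 8$ ($P = \left(5 - 4\right) + 7 = 1 + 7 = 8$)
$\left(-12\right) 23 P = \left(-12\right) 23 \cdot 8 = \left(-276\right) 8 = -2208$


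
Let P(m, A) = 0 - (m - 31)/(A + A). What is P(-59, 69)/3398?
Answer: 15/78154 ≈ 0.00019193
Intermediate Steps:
P(m, A) = -(-31 + m)/(2*A) (P(m, A) = 0 - (-31 + m)/(2*A) = -(-31 + m)/(2*A))
P(-59, 69)/3398 = ((1/2)*(31 - 1*(-59))/69)/3398 = ((1/2)*(1/69)*(31 + 59))*(1/3398) = ((1/2)*(1/69)*90)*(1/3398) = (15/23)*(1/3398) = 15/78154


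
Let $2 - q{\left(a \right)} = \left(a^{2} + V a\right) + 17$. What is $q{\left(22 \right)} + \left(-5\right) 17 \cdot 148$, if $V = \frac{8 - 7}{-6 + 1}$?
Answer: $- \frac{65373}{5} \approx -13075.0$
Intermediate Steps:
$V = - \frac{1}{5}$ ($V = 1 \frac{1}{-5} = 1 \left(- \frac{1}{5}\right) = - \frac{1}{5} \approx -0.2$)
$q{\left(a \right)} = -15 - a^{2} + \frac{a}{5}$ ($q{\left(a \right)} = 2 - \left(\left(a^{2} - \frac{a}{5}\right) + 17\right) = 2 - \left(17 + a^{2} - \frac{a}{5}\right) = -15 - a^{2} + \frac{a}{5}$)
$q{\left(22 \right)} + \left(-5\right) 17 \cdot 148 = \left(-15 - 22^{2} + \frac{1}{5} \cdot 22\right) + \left(-5\right) 17 \cdot 148 = \left(-15 - 484 + \frac{22}{5}\right) - 12580 = - \frac{2473}{5} - 12580 = - \frac{65373}{5}$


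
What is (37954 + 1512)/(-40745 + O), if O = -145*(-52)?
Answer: -39466/33205 ≈ -1.1886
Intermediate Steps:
O = 7540
(37954 + 1512)/(-40745 + O) = (37954 + 1512)/(-40745 + 7540) = 39466/(-33205) = 39466*(-1/33205) = -39466/33205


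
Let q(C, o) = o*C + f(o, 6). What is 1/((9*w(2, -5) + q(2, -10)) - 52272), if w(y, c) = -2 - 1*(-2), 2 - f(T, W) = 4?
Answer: -1/52294 ≈ -1.9123e-5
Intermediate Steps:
f(T, W) = -2 (f(T, W) = 2 - 1*4 = 2 - 4 = -2)
q(C, o) = -2 + C*o (q(C, o) = o*C - 2 = C*o - 2 = -2 + C*o)
w(y, c) = 0 (w(y, c) = -2 + 2 = 0)
1/((9*w(2, -5) + q(2, -10)) - 52272) = 1/((9*0 + (-2 + 2*(-10))) - 52272) = 1/((0 + (-2 - 20)) - 52272) = 1/((0 - 22) - 52272) = 1/(-22 - 52272) = 1/(-52294) = -1/52294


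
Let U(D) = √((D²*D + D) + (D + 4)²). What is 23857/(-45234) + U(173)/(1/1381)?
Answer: -23857/45234 + 1381*√5209219 ≈ 3.1520e+6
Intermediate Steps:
U(D) = √(D + D³ + (4 + D)²) (U(D) = √((D³ + D) + (4 + D)²) = √((D + D³) + (4 + D)²) = √(D + D³ + (4 + D)²))
23857/(-45234) + U(173)/(1/1381) = 23857/(-45234) + √(173 + 173³ + (4 + 173)²)/(1/1381) = 23857*(-1/45234) + √(173 + 5177717 + 177²)/(1/1381) = -23857/45234 + √(173 + 5177717 + 31329)*1381 = -23857/45234 + √5209219*1381 = -23857/45234 + 1381*√5209219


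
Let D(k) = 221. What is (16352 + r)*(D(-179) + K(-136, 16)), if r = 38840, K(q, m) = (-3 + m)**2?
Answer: 21524880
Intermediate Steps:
(16352 + r)*(D(-179) + K(-136, 16)) = (16352 + 38840)*(221 + (-3 + 16)**2) = 55192*(221 + 13**2) = 55192*(221 + 169) = 55192*390 = 21524880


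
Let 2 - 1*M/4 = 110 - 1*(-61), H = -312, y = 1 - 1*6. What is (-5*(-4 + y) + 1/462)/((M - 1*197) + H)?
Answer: -20791/547470 ≈ -0.037977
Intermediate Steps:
y = -5 (y = 1 - 6 = -5)
M = -676 (M = 8 - 4*(110 - 1*(-61)) = 8 - 4*(110 + 61) = 8 - 4*171 = 8 - 684 = -676)
(-5*(-4 + y) + 1/462)/((M - 1*197) + H) = (-5*(-4 - 5) + 1/462)/((-676 - 1*197) - 312) = (-5*(-9) + 1/462)/((-676 - 197) - 312) = (45 + 1/462)/(-873 - 312) = (20791/462)/(-1185) = (20791/462)*(-1/1185) = -20791/547470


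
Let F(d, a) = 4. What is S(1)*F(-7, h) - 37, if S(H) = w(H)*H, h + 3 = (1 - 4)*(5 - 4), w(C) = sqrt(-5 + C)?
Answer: -37 + 8*I ≈ -37.0 + 8.0*I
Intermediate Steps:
h = -6 (h = -3 + (1 - 4)*(5 - 4) = -3 - 3*1 = -3 - 3 = -6)
S(H) = H*sqrt(-5 + H) (S(H) = sqrt(-5 + H)*H = H*sqrt(-5 + H))
S(1)*F(-7, h) - 37 = (1*sqrt(-5 + 1))*4 - 37 = (1*sqrt(-4))*4 - 37 = (1*(2*I))*4 - 37 = (2*I)*4 - 37 = 8*I - 37 = -37 + 8*I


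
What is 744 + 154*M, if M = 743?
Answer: 115166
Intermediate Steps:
744 + 154*M = 744 + 154*743 = 744 + 114422 = 115166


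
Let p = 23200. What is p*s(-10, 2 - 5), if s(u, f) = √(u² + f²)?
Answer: 23200*√109 ≈ 2.4222e+5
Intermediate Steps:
s(u, f) = √(f² + u²)
p*s(-10, 2 - 5) = 23200*√((2 - 5)² + (-10)²) = 23200*√((-3)² + 100) = 23200*√(9 + 100) = 23200*√109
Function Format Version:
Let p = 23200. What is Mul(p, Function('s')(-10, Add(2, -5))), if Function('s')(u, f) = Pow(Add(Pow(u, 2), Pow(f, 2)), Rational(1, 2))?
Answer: Mul(23200, Pow(109, Rational(1, 2))) ≈ 2.4222e+5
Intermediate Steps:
Function('s')(u, f) = Pow(Add(Pow(f, 2), Pow(u, 2)), Rational(1, 2))
Mul(p, Function('s')(-10, Add(2, -5))) = Mul(23200, Pow(Add(Pow(Add(2, -5), 2), Pow(-10, 2)), Rational(1, 2))) = Mul(23200, Pow(Add(Pow(-3, 2), 100), Rational(1, 2))) = Mul(23200, Pow(Add(9, 100), Rational(1, 2))) = Mul(23200, Pow(109, Rational(1, 2)))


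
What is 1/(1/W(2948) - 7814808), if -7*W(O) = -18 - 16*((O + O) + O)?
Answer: -141522/1105967257769 ≈ -1.2796e-7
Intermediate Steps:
W(O) = 18/7 + 48*O/7 (W(O) = -(-18 - 16*((O + O) + O))/7 = -(-18 - 16*(2*O + O))/7 = -(-18 - 48*O)/7 = 18/7 + 48*O/7)
1/(1/W(2948) - 7814808) = 1/(1/(18/7 + (48/7)*2948) - 7814808) = 1/(1/(18/7 + 141504/7) - 7814808) = 1/(1/(141522/7) - 7814808) = 1/(7/141522 - 7814808) = 1/(-1105967257769/141522) = -141522/1105967257769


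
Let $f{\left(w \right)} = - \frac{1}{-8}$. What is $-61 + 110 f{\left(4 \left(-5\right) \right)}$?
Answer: $- \frac{189}{4} \approx -47.25$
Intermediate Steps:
$f{\left(w \right)} = \frac{1}{8}$ ($f{\left(w \right)} = \left(-1\right) \left(- \frac{1}{8}\right) = \frac{1}{8}$)
$-61 + 110 f{\left(4 \left(-5\right) \right)} = -61 + 110 \cdot \frac{1}{8} = -61 + \frac{55}{4} = - \frac{189}{4}$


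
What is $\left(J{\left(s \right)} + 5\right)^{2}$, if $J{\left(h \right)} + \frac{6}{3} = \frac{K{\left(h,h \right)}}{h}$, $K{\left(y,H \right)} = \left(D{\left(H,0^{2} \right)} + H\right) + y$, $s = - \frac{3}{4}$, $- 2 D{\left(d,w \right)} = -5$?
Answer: $\frac{25}{9} \approx 2.7778$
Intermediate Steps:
$D{\left(d,w \right)} = \frac{5}{2}$ ($D{\left(d,w \right)} = \left(- \frac{1}{2}\right) \left(-5\right) = \frac{5}{2}$)
$s = - \frac{3}{4}$ ($s = \left(-3\right) \frac{1}{4} = - \frac{3}{4} \approx -0.75$)
$K{\left(y,H \right)} = \frac{5}{2} + H + y$ ($K{\left(y,H \right)} = \left(\frac{5}{2} + H\right) + y = \frac{5}{2} + H + y$)
$J{\left(h \right)} = -2 + \frac{\frac{5}{2} + 2 h}{h}$ ($J{\left(h \right)} = -2 + \frac{\frac{5}{2} + h + h}{h} = -2 + \frac{\frac{5}{2} + 2 h}{h}$)
$\left(J{\left(s \right)} + 5\right)^{2} = \left(\frac{5}{2 \left(- \frac{3}{4}\right)} + 5\right)^{2} = \left(\frac{5}{2} \left(- \frac{4}{3}\right) + 5\right)^{2} = \left(- \frac{10}{3} + 5\right)^{2} = \left(\frac{5}{3}\right)^{2} = \frac{25}{9}$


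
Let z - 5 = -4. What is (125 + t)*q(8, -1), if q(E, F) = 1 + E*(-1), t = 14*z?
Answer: -973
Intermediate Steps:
z = 1 (z = 5 - 4 = 1)
t = 14 (t = 14*1 = 14)
q(E, F) = 1 - E
(125 + t)*q(8, -1) = (125 + 14)*(1 - 1*8) = 139*(1 - 8) = 139*(-7) = -973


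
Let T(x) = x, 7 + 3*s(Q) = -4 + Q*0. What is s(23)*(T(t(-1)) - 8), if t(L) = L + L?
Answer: 110/3 ≈ 36.667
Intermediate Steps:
s(Q) = -11/3 (s(Q) = -7/3 + (-4 + Q*0)/3 = -7/3 + (-4 + 0)/3 = -7/3 + (⅓)*(-4) = -7/3 - 4/3 = -11/3)
t(L) = 2*L
s(23)*(T(t(-1)) - 8) = -11*(2*(-1) - 8)/3 = -11*(-2 - 8)/3 = -11/3*(-10) = 110/3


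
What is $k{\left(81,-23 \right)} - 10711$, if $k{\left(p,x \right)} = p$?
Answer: $-10630$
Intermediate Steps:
$k{\left(81,-23 \right)} - 10711 = 81 - 10711 = -10630$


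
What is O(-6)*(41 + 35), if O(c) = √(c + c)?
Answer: 152*I*√3 ≈ 263.27*I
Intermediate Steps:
O(c) = √2*√c (O(c) = √(2*c) = √2*√c)
O(-6)*(41 + 35) = (√2*√(-6))*(41 + 35) = (√2*(I*√6))*76 = (2*I*√3)*76 = 152*I*√3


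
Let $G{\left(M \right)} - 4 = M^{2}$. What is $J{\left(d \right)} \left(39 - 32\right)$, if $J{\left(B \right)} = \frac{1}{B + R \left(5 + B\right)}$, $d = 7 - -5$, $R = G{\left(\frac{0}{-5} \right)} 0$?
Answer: $\frac{7}{12} \approx 0.58333$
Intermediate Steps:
$G{\left(M \right)} = 4 + M^{2}$
$R = 0$ ($R = \left(4 + \left(\frac{0}{-5}\right)^{2}\right) 0 = \left(4 + \left(0 \left(- \frac{1}{5}\right)\right)^{2}\right) 0 = \left(4 + 0^{2}\right) 0 = \left(4 + 0\right) 0 = 4 \cdot 0 = 0$)
$d = 12$ ($d = 7 + 5 = 12$)
$J{\left(B \right)} = \frac{1}{B}$ ($J{\left(B \right)} = \frac{1}{B + 0 \left(5 + B\right)} = \frac{1}{B + 0} = \frac{1}{B}$)
$J{\left(d \right)} \left(39 - 32\right) = \frac{39 - 32}{12} = \frac{1}{12} \cdot 7 = \frac{7}{12}$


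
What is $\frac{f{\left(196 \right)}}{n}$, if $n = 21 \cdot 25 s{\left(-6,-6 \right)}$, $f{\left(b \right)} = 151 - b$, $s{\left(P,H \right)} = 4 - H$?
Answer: $- \frac{3}{350} \approx -0.0085714$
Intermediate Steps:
$n = 5250$ ($n = 21 \cdot 25 \left(4 - -6\right) = 525 \left(4 + 6\right) = 525 \cdot 10 = 5250$)
$\frac{f{\left(196 \right)}}{n} = \frac{151 - 196}{5250} = \left(151 - 196\right) \frac{1}{5250} = \left(-45\right) \frac{1}{5250} = - \frac{3}{350}$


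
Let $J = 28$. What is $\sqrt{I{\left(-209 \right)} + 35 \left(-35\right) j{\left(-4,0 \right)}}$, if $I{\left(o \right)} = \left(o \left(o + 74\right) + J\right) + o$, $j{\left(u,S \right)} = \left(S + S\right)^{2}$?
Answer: $\sqrt{28034} \approx 167.43$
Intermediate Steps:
$j{\left(u,S \right)} = 4 S^{2}$ ($j{\left(u,S \right)} = \left(2 S\right)^{2} = 4 S^{2}$)
$I{\left(o \right)} = 28 + o + o \left(74 + o\right)$ ($I{\left(o \right)} = \left(o \left(o + 74\right) + 28\right) + o = \left(o \left(74 + o\right) + 28\right) + o = \left(28 + o \left(74 + o\right)\right) + o = 28 + o + o \left(74 + o\right)$)
$\sqrt{I{\left(-209 \right)} + 35 \left(-35\right) j{\left(-4,0 \right)}} = \sqrt{\left(28 + \left(-209\right)^{2} + 75 \left(-209\right)\right) + 35 \left(-35\right) 4 \cdot 0^{2}} = \sqrt{\left(28 + 43681 - 15675\right) - 1225 \cdot 4 \cdot 0} = \sqrt{28034 - 0} = \sqrt{28034 + 0} = \sqrt{28034}$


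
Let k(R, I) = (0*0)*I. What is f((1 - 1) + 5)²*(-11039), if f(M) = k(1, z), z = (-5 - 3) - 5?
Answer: 0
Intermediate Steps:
z = -13 (z = -8 - 5 = -13)
k(R, I) = 0 (k(R, I) = 0*I = 0)
f(M) = 0
f((1 - 1) + 5)²*(-11039) = 0²*(-11039) = 0*(-11039) = 0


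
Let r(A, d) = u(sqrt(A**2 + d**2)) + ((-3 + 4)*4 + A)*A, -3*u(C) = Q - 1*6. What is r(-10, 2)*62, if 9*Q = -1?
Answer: 103850/27 ≈ 3846.3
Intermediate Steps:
Q = -1/9 (Q = (1/9)*(-1) = -1/9 ≈ -0.11111)
u(C) = 55/27 (u(C) = -(-1/9 - 1*6)/3 = -(-1/9 - 6)/3 = -1/3*(-55/9) = 55/27)
r(A, d) = 55/27 + A*(4 + A) (r(A, d) = 55/27 + ((-3 + 4)*4 + A)*A = 55/27 + (1*4 + A)*A = 55/27 + (4 + A)*A = 55/27 + A*(4 + A))
r(-10, 2)*62 = (55/27 + (-10)**2 + 4*(-10))*62 = (55/27 + 100 - 40)*62 = (1675/27)*62 = 103850/27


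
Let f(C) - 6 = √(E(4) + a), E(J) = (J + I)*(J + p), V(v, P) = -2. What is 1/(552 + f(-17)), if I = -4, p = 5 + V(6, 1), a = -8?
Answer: 279/155686 - I*√2/155686 ≈ 0.0017921 - 9.0838e-6*I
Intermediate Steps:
p = 3 (p = 5 - 2 = 3)
E(J) = (-4 + J)*(3 + J) (E(J) = (J - 4)*(J + 3) = (-4 + J)*(3 + J))
f(C) = 6 + 2*I*√2 (f(C) = 6 + √((-12 + 4² - 1*4) - 8) = 6 + √((-12 + 16 - 4) - 8) = 6 + √(0 - 8) = 6 + √(-8) = 6 + 2*I*√2)
1/(552 + f(-17)) = 1/(552 + (6 + 2*I*√2)) = 1/(558 + 2*I*√2)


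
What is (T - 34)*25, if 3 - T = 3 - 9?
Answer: -625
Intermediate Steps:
T = 9 (T = 3 - (3 - 9) = 3 - 1*(-6) = 3 + 6 = 9)
(T - 34)*25 = (9 - 34)*25 = -25*25 = -625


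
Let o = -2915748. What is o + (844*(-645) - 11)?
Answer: -3460139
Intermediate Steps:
o + (844*(-645) - 11) = -2915748 + (844*(-645) - 11) = -2915748 + (-544380 - 11) = -2915748 - 544391 = -3460139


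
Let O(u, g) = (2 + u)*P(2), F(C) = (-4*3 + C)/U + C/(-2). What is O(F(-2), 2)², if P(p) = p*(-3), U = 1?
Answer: 4356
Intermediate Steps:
P(p) = -3*p
F(C) = -12 + C/2 (F(C) = (-4*3 + C)/1 + C/(-2) = (-12 + C)*1 + C*(-½) = (-12 + C) - C/2 = -12 + C/2)
O(u, g) = -12 - 6*u (O(u, g) = (2 + u)*(-3*2) = (2 + u)*(-6) = -12 - 6*u)
O(F(-2), 2)² = (-12 - 6*(-12 + (½)*(-2)))² = (-12 - 6*(-12 - 1))² = (-12 - 6*(-13))² = (-12 + 78)² = 66² = 4356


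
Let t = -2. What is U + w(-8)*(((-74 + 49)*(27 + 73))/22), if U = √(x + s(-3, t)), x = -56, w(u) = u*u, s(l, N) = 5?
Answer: -80000/11 + I*√51 ≈ -7272.7 + 7.1414*I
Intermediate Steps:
w(u) = u²
U = I*√51 (U = √(-56 + 5) = √(-51) = I*√51 ≈ 7.1414*I)
U + w(-8)*(((-74 + 49)*(27 + 73))/22) = I*√51 + (-8)²*(((-74 + 49)*(27 + 73))/22) = I*√51 + 64*(-25*100*(1/22)) = I*√51 + 64*(-2500*1/22) = I*√51 + 64*(-1250/11) = I*√51 - 80000/11 = -80000/11 + I*√51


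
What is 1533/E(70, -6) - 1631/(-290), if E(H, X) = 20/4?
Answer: 18109/58 ≈ 312.22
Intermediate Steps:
E(H, X) = 5 (E(H, X) = 20*(¼) = 5)
1533/E(70, -6) - 1631/(-290) = 1533/5 - 1631/(-290) = 1533*(⅕) - 1631*(-1/290) = 1533/5 + 1631/290 = 18109/58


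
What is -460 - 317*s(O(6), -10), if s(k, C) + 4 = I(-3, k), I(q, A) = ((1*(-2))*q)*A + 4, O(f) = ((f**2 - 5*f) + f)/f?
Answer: -4264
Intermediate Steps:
O(f) = (f**2 - 4*f)/f
I(q, A) = 4 - 2*A*q (I(q, A) = (-2*q)*A + 4 = -2*A*q + 4 = 4 - 2*A*q)
s(k, C) = 6*k (s(k, C) = -4 + (4 - 2*k*(-3)) = -4 + (4 + 6*k) = 6*k)
-460 - 317*s(O(6), -10) = -460 - 1902*(-4 + 6) = -460 - 1902*2 = -460 - 317*12 = -460 - 3804 = -4264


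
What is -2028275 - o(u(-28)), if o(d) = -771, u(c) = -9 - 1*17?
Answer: -2027504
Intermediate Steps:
u(c) = -26 (u(c) = -9 - 17 = -26)
-2028275 - o(u(-28)) = -2028275 - 1*(-771) = -2028275 + 771 = -2027504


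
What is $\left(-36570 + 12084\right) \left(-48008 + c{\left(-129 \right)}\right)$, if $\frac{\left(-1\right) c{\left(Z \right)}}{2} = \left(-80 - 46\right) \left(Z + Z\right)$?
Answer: $2767505664$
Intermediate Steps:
$c{\left(Z \right)} = 504 Z$ ($c{\left(Z \right)} = - 2 \left(-80 - 46\right) \left(Z + Z\right) = - 2 \left(- 126 \cdot 2 Z\right) = - 2 \left(- 252 Z\right) = 504 Z$)
$\left(-36570 + 12084\right) \left(-48008 + c{\left(-129 \right)}\right) = \left(-36570 + 12084\right) \left(-48008 + 504 \left(-129\right)\right) = - 24486 \left(-48008 - 65016\right) = \left(-24486\right) \left(-113024\right) = 2767505664$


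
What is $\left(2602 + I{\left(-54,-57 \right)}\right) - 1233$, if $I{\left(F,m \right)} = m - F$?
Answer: $1366$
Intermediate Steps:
$\left(2602 + I{\left(-54,-57 \right)}\right) - 1233 = \left(2602 - 3\right) - 1233 = 2599 - 1233 = 1366$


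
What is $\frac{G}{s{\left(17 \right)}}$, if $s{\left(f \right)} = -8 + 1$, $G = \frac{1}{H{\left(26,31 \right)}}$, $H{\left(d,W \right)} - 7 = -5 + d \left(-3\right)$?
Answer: $\frac{1}{532} \approx 0.0018797$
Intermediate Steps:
$H{\left(d,W \right)} = 2 - 3 d$ ($H{\left(d,W \right)} = 7 + \left(-5 + d \left(-3\right)\right) = 7 - \left(5 + 3 d\right) = 2 - 3 d$)
$G = - \frac{1}{76}$ ($G = \frac{1}{2 - 78} = \frac{1}{-76} = - \frac{1}{76} \approx -0.013158$)
$s{\left(f \right)} = -7$
$\frac{G}{s{\left(17 \right)}} = - \frac{1}{76 \left(-7\right)} = \left(- \frac{1}{76}\right) \left(- \frac{1}{7}\right) = \frac{1}{532}$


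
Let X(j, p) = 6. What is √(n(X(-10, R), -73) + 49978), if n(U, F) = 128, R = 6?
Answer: √50106 ≈ 223.84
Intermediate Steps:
√(n(X(-10, R), -73) + 49978) = √(128 + 49978) = √50106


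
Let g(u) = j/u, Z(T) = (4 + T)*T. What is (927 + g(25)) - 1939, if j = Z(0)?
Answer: -1012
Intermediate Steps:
Z(T) = T*(4 + T)
j = 0 (j = 0*(4 + 0) = 0*4 = 0)
g(u) = 0 (g(u) = 0/u = 0)
(927 + g(25)) - 1939 = (927 + 0) - 1939 = 927 - 1939 = -1012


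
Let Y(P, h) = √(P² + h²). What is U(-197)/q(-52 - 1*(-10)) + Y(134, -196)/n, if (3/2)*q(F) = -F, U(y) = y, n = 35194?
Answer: -197/28 + √14093/17597 ≈ -7.0290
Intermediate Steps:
q(F) = -2*F/3 (q(F) = 2*(-F)/3 = -2*F/3)
U(-197)/q(-52 - 1*(-10)) + Y(134, -196)/n = -197*(-3/(2*(-52 - 1*(-10)))) + √(134² + (-196)²)/35194 = -197*(-3/(2*(-52 + 10))) + √(17956 + 38416)*(1/35194) = -197/((-⅔*(-42))) + √56372*(1/35194) = -197/28 + (2*√14093)*(1/35194) = -197*1/28 + √14093/17597 = -197/28 + √14093/17597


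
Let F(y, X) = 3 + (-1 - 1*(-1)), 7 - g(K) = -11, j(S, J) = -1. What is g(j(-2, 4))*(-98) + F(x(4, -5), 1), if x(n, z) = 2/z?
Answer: -1761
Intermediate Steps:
g(K) = 18 (g(K) = 7 - 1*(-11) = 7 + 11 = 18)
F(y, X) = 3 (F(y, X) = 3 + (-1 + 1) = 3 + 0 = 3)
g(j(-2, 4))*(-98) + F(x(4, -5), 1) = 18*(-98) + 3 = -1764 + 3 = -1761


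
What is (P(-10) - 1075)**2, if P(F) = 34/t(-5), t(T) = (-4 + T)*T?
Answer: 2336852281/2025 ≈ 1.1540e+6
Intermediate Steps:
t(T) = T*(-4 + T)
P(F) = 34/45 (P(F) = 34/((-5*(-4 - 5))) = 34/((-5*(-9))) = 34/45)
(P(-10) - 1075)**2 = (34/45 - 1075)**2 = (-48341/45)**2 = 2336852281/2025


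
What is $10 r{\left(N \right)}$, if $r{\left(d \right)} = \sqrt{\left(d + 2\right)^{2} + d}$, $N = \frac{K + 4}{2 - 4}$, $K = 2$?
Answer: $10 i \sqrt{2} \approx 14.142 i$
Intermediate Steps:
$N = -3$ ($N = \frac{2 + 4}{2 - 4} = \frac{6}{-2} = 6 \left(- \frac{1}{2}\right) = -3$)
$r{\left(d \right)} = \sqrt{d + \left(2 + d\right)^{2}}$ ($r{\left(d \right)} = \sqrt{\left(2 + d\right)^{2} + d} = \sqrt{d + \left(2 + d\right)^{2}}$)
$10 r{\left(N \right)} = 10 \sqrt{-3 + \left(2 - 3\right)^{2}} = 10 \sqrt{-3 + \left(-1\right)^{2}} = 10 \sqrt{-3 + 1} = 10 \sqrt{-2} = 10 i \sqrt{2}$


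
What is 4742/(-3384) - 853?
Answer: -1445647/1692 ≈ -854.40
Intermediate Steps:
4742/(-3384) - 853 = 4742*(-1/3384) - 853 = -2371/1692 - 853 = -1445647/1692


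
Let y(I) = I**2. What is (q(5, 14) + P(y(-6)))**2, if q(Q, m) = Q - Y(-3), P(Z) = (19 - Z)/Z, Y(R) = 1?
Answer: 16129/1296 ≈ 12.445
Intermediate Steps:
P(Z) = (19 - Z)/Z
q(Q, m) = -1 + Q (q(Q, m) = Q - 1*1 = Q - 1 = -1 + Q)
(q(5, 14) + P(y(-6)))**2 = ((-1 + 5) + (19 - 1*(-6)**2)/((-6)**2))**2 = (4 + (19 - 1*36)/36)**2 = (4 + (19 - 36)/36)**2 = (4 + (1/36)*(-17))**2 = (4 - 17/36)**2 = (127/36)**2 = 16129/1296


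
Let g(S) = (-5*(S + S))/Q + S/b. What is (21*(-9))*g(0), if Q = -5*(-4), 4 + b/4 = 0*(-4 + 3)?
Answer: 0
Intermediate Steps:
b = -16 (b = -16 + 4*(0*(-4 + 3)) = -16 + 4*(0*(-1)) = -16 + 4*0 = -16 + 0 = -16)
Q = 20
g(S) = -9*S/16 (g(S) = -5*(S + S)/20 + S/(-16) = -10*S*(1/20) + S*(-1/16) = -10*S*(1/20) - S/16 = -S/2 - S/16 = -9*S/16)
(21*(-9))*g(0) = (21*(-9))*(-9/16*0) = -189*0 = 0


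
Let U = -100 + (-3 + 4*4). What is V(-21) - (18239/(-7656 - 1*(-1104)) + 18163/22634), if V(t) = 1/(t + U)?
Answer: 33743587/17111304 ≈ 1.9720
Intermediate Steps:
U = -87 (U = -100 + (-3 + 16) = -100 + 13 = -87)
V(t) = 1/(-87 + t) (V(t) = 1/(t - 87) = 1/(-87 + t))
V(-21) - (18239/(-7656 - 1*(-1104)) + 18163/22634) = 1/(-87 - 21) - (18239/(-7656 - 1*(-1104)) + 18163/22634) = 1/(-108) - (18239/(-7656 + 1104) + 18163*(1/22634)) = -1/108 - (18239/(-6552) + 18163/22634) = -1/108 - (18239*(-1/6552) + 18163/22634) = -1/108 - (-1403/504 + 18163/22634) = -1/108 - 1*(-11300675/5703768) = -1/108 + 11300675/5703768 = 33743587/17111304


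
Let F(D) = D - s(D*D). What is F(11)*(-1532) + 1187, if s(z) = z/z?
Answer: -14133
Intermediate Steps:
s(z) = 1
F(D) = -1 + D (F(D) = D - 1*1 = D - 1 = -1 + D)
F(11)*(-1532) + 1187 = (-1 + 11)*(-1532) + 1187 = 10*(-1532) + 1187 = -15320 + 1187 = -14133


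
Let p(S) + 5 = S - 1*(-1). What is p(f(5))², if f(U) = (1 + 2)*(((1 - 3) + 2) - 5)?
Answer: 361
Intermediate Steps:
f(U) = -15 (f(U) = 3*((-2 + 2) - 5) = 3*(0 - 5) = 3*(-5) = -15)
p(S) = -4 + S (p(S) = -5 + (S - 1*(-1)) = -5 + (S + 1) = -5 + (1 + S) = -4 + S)
p(f(5))² = (-4 - 15)² = (-19)² = 361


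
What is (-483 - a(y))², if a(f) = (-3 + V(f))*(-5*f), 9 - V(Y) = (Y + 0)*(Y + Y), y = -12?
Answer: 270174969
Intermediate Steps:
V(Y) = 9 - 2*Y² (V(Y) = 9 - (Y + 0)*(Y + Y) = 9 - Y*2*Y = 9 - 2*Y²)
a(f) = -5*f*(6 - 2*f²) (a(f) = (-3 + (9 - 2*f²))*(-5*f) = (6 - 2*f²)*(-5*f) = -5*f*(6 - 2*f²))
(-483 - a(y))² = (-483 - 10*(-12)*(-3 + (-12)²))² = (-483 - 10*(-12)*(-3 + 144))² = (-483 - 10*(-12)*141)² = (-483 - 1*(-16920))² = (-483 + 16920)² = 16437² = 270174969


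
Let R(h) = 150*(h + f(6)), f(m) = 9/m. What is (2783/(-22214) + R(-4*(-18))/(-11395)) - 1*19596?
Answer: -992116659103/50625706 ≈ -19597.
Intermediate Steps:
R(h) = 225 + 150*h (R(h) = 150*(h + 9/6) = 150*(h + 9*(⅙)) = 150*(h + 3/2) = 150*(3/2 + h) = 225 + 150*h)
(2783/(-22214) + R(-4*(-18))/(-11395)) - 1*19596 = (2783/(-22214) + (225 + 150*(-4*(-18)))/(-11395)) - 1*19596 = (2783*(-1/22214) + (225 + 150*72)*(-1/11395)) - 19596 = (-2783/22214 + (225 + 10800)*(-1/11395)) - 19596 = (-2783/22214 + 11025*(-1/11395)) - 19596 = (-2783/22214 - 2205/2279) - 19596 = -55324327/50625706 - 19596 = -992116659103/50625706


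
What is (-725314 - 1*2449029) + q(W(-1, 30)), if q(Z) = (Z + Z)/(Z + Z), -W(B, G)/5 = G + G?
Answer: -3174342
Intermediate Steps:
W(B, G) = -10*G (W(B, G) = -5*(G + G) = -10*G)
q(Z) = 1 (q(Z) = (2*Z)/((2*Z)) = (2*Z)*(1/(2*Z)) = 1)
(-725314 - 1*2449029) + q(W(-1, 30)) = (-725314 - 1*2449029) + 1 = (-725314 - 2449029) + 1 = -3174343 + 1 = -3174342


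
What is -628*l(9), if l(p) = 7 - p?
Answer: 1256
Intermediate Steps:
-628*l(9) = -628*(7 - 1*9) = -628*(7 - 9) = -628*(-2) = 1256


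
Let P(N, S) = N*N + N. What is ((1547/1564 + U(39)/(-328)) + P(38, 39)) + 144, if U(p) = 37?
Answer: 12273155/7544 ≈ 1626.9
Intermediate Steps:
P(N, S) = N + N**2 (P(N, S) = N**2 + N = N + N**2)
((1547/1564 + U(39)/(-328)) + P(38, 39)) + 144 = ((1547/1564 + 37/(-328)) + 38*(1 + 38)) + 144 = ((1547*(1/1564) + 37*(-1/328)) + 38*39) + 144 = ((91/92 - 37/328) + 1482) + 144 = (6611/7544 + 1482) + 144 = 11186819/7544 + 144 = 12273155/7544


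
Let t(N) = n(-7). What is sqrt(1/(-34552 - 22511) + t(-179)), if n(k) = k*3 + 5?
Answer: I*sqrt(52099032567)/57063 ≈ 4.0*I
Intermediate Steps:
n(k) = 5 + 3*k (n(k) = 3*k + 5 = 5 + 3*k)
t(N) = -16 (t(N) = 5 + 3*(-7) = 5 - 21 = -16)
sqrt(1/(-34552 - 22511) + t(-179)) = sqrt(1/(-34552 - 22511) - 16) = sqrt(1/(-57063) - 16) = sqrt(-1/57063 - 16) = sqrt(-913009/57063) = I*sqrt(52099032567)/57063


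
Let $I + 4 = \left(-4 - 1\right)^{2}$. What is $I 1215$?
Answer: $25515$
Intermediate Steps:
$I = 21$ ($I = -4 + \left(-4 - 1\right)^{2} = -4 + \left(-5\right)^{2} = -4 + 25 = 21$)
$I 1215 = 21 \cdot 1215 = 25515$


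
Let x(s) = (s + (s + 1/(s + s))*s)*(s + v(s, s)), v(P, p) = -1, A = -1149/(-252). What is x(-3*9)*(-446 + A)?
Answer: 52098805/6 ≈ 8.6831e+6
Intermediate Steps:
A = 383/84 (A = -1149*(-1/252) = 383/84 ≈ 4.5595)
x(s) = (-1 + s)*(s + s*(s + 1/(2*s))) (x(s) = (s + (s + 1/(s + s))*s)*(s - 1) = (s + (s + 1/(2*s))*s)*(-1 + s) = (s + s*(s + 1/(2*s)))*(-1 + s) = (-1 + s)*(s + s*(s + 1/(2*s))))
x(-3*9)*(-446 + A) = (-½ + (-3*9)³ - (-3)*9/2)*(-446 + 383/84) = (-½ + (-27)³ - ½*(-27))*(-37081/84) = (-½ - 19683 + 27/2)*(-37081/84) = -19670*(-37081/84) = 52098805/6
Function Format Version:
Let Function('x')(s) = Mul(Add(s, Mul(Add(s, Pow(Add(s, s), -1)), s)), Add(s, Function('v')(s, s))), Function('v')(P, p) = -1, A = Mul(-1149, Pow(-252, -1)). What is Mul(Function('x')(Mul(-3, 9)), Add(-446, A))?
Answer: Rational(52098805, 6) ≈ 8.6831e+6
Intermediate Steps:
A = Rational(383, 84) (A = Mul(-1149, Rational(-1, 252)) = Rational(383, 84) ≈ 4.5595)
Function('x')(s) = Mul(Add(-1, s), Add(s, Mul(s, Add(s, Mul(Rational(1, 2), Pow(s, -1)))))) (Function('x')(s) = Mul(Add(s, Mul(Add(s, Pow(Add(s, s), -1)), s)), Add(s, -1)) = Mul(Add(s, Mul(Add(s, Pow(Mul(2, s), -1)), s)), Add(-1, s)) = Mul(Add(s, Mul(Add(s, Mul(Rational(1, 2), Pow(s, -1))), s)), Add(-1, s)) = Mul(Add(s, Mul(s, Add(s, Mul(Rational(1, 2), Pow(s, -1))))), Add(-1, s)) = Mul(Add(-1, s), Add(s, Mul(s, Add(s, Mul(Rational(1, 2), Pow(s, -1)))))))
Mul(Function('x')(Mul(-3, 9)), Add(-446, A)) = Mul(Add(Rational(-1, 2), Pow(Mul(-3, 9), 3), Mul(Rational(-1, 2), Mul(-3, 9))), Add(-446, Rational(383, 84))) = Mul(Add(Rational(-1, 2), Pow(-27, 3), Mul(Rational(-1, 2), -27)), Rational(-37081, 84)) = Mul(Add(Rational(-1, 2), -19683, Rational(27, 2)), Rational(-37081, 84)) = Mul(-19670, Rational(-37081, 84)) = Rational(52098805, 6)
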